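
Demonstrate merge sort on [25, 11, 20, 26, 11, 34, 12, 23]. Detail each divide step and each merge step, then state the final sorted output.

Merge sort trace:

Split: [25, 11, 20, 26, 11, 34, 12, 23] -> [25, 11, 20, 26] and [11, 34, 12, 23]
  Split: [25, 11, 20, 26] -> [25, 11] and [20, 26]
    Split: [25, 11] -> [25] and [11]
    Merge: [25] + [11] -> [11, 25]
    Split: [20, 26] -> [20] and [26]
    Merge: [20] + [26] -> [20, 26]
  Merge: [11, 25] + [20, 26] -> [11, 20, 25, 26]
  Split: [11, 34, 12, 23] -> [11, 34] and [12, 23]
    Split: [11, 34] -> [11] and [34]
    Merge: [11] + [34] -> [11, 34]
    Split: [12, 23] -> [12] and [23]
    Merge: [12] + [23] -> [12, 23]
  Merge: [11, 34] + [12, 23] -> [11, 12, 23, 34]
Merge: [11, 20, 25, 26] + [11, 12, 23, 34] -> [11, 11, 12, 20, 23, 25, 26, 34]

Final sorted array: [11, 11, 12, 20, 23, 25, 26, 34]

The merge sort proceeds by recursively splitting the array and merging sorted halves.
After all merges, the sorted array is [11, 11, 12, 20, 23, 25, 26, 34].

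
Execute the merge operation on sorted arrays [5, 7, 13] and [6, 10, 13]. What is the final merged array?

Merging process:

Compare 5 vs 6: take 5 from left. Merged: [5]
Compare 7 vs 6: take 6 from right. Merged: [5, 6]
Compare 7 vs 10: take 7 from left. Merged: [5, 6, 7]
Compare 13 vs 10: take 10 from right. Merged: [5, 6, 7, 10]
Compare 13 vs 13: take 13 from left. Merged: [5, 6, 7, 10, 13]
Append remaining from right: [13]. Merged: [5, 6, 7, 10, 13, 13]

Final merged array: [5, 6, 7, 10, 13, 13]
Total comparisons: 5

The merged array is [5, 6, 7, 10, 13, 13], requiring 5 comparisons. The merge step runs in O(n) time where n is the total number of elements.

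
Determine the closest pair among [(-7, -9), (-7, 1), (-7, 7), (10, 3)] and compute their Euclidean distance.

Computing all pairwise distances among 4 points:

d((-7, -9), (-7, 1)) = 10.0
d((-7, -9), (-7, 7)) = 16.0
d((-7, -9), (10, 3)) = 20.8087
d((-7, 1), (-7, 7)) = 6.0 <-- minimum
d((-7, 1), (10, 3)) = 17.1172
d((-7, 7), (10, 3)) = 17.4642

Closest pair: (-7, 1) and (-7, 7) with distance 6.0

The closest pair is (-7, 1) and (-7, 7) with Euclidean distance 6.0. For 4 points, brute-force pairwise comparison is shown above. For large n, the divide-and-conquer algorithm (sort by x, recurse on halves, check the dividing strip) achieves O(n log n).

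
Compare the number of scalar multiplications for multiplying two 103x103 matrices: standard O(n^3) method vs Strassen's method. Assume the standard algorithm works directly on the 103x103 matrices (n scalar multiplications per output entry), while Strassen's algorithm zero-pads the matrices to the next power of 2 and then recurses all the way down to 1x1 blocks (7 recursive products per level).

Matrix multiplication for 103x103 matrices:

Strassen's algorithm requires power-of-2 dimensions. Pad 103x103 to 128x128 (next power of 2).

Standard algorithm: 103^3 = 1092727 multiplications
Strassen's algorithm: 7^(log2(128)) = 7^7 = 823543 multiplications
Savings: 1092727 - 823543 = 269184 multiplications

Standard: 1092727 multiplications (103^3). Strassen: 823543 multiplications (7^7, after padding to 128x128). Strassen reduces 8 recursive multiplications to 7 at each level.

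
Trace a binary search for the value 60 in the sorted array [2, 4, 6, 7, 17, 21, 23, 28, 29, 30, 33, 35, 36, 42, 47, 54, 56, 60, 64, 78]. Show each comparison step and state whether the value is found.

Binary search for 60 in [2, 4, 6, 7, 17, 21, 23, 28, 29, 30, 33, 35, 36, 42, 47, 54, 56, 60, 64, 78]:

lo=0, hi=19, mid=9, arr[mid]=30 -> 30 < 60, search right half
lo=10, hi=19, mid=14, arr[mid]=47 -> 47 < 60, search right half
lo=15, hi=19, mid=17, arr[mid]=60 -> Found target at index 17!

Binary search finds 60 at index 17 after 3 comparisons. The search repeatedly halves the search space by comparing with the middle element.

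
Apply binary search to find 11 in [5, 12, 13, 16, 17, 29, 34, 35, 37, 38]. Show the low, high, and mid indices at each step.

Binary search for 11 in [5, 12, 13, 16, 17, 29, 34, 35, 37, 38]:

lo=0, hi=9, mid=4, arr[mid]=17 -> 17 > 11, search left half
lo=0, hi=3, mid=1, arr[mid]=12 -> 12 > 11, search left half
lo=0, hi=0, mid=0, arr[mid]=5 -> 5 < 11, search right half
lo=1 > hi=0, target 11 not found

Binary search determines that 11 is not in the array after 3 comparisons. The search space was exhausted without finding the target.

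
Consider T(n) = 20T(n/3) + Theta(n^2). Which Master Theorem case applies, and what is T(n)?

Master Theorem for T(n) = 20T(n/3) + O(n^2):

a = 20, b = 3, c = 2
log_b(a) = log_3(20) = 2.7268

Case 1: c = 2 < log_3(20) = 2.7268
T(n) = O(n^(log_3 20))

For T(n) = 20T(n/3) + O(n^2): log_3(20) = 2.7268. This is Case 1 of the Master Theorem (c < log_b(a), work dominated by leaves), giving O(n^(log_3 20)).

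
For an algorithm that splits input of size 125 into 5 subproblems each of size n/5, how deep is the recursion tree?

For divide and conquer with division factor 5:

Problem sizes at each level:
Level 0: 125
Level 1: 25
Level 2: 5
Level 3: 1

The root is level 0 and the size-1 base case is level 3 (the tree spans levels 0 through 3, i.e. 4 levels counting the root), so the depth is the number of divisions: log_5(125) = 3

The recursion tree depth is log_5(125) = 3. At each level, the problem size is divided by 5, so it takes 3 divisions to reduce to a base case of size 1. The algorithm makes 5 recursive calls at each level.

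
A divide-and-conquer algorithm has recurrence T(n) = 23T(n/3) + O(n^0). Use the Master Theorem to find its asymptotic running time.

Master Theorem for T(n) = 23T(n/3) + O(n^0):

a = 23, b = 3, c = 0
log_b(a) = log_3(23) = 2.8540

Case 1: c = 0 < log_3(23) = 2.8540
T(n) = O(n^(log_3 23))

For T(n) = 23T(n/3) + O(n^0): log_3(23) = 2.8540. This is Case 1 of the Master Theorem (c < log_b(a), work dominated by leaves), giving O(n^(log_3 23)).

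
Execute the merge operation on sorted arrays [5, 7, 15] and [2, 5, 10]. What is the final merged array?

Merging process:

Compare 5 vs 2: take 2 from right. Merged: [2]
Compare 5 vs 5: take 5 from left. Merged: [2, 5]
Compare 7 vs 5: take 5 from right. Merged: [2, 5, 5]
Compare 7 vs 10: take 7 from left. Merged: [2, 5, 5, 7]
Compare 15 vs 10: take 10 from right. Merged: [2, 5, 5, 7, 10]
Append remaining from left: [15]. Merged: [2, 5, 5, 7, 10, 15]

Final merged array: [2, 5, 5, 7, 10, 15]
Total comparisons: 5

The merged array is [2, 5, 5, 7, 10, 15], requiring 5 comparisons. The merge step runs in O(n) time where n is the total number of elements.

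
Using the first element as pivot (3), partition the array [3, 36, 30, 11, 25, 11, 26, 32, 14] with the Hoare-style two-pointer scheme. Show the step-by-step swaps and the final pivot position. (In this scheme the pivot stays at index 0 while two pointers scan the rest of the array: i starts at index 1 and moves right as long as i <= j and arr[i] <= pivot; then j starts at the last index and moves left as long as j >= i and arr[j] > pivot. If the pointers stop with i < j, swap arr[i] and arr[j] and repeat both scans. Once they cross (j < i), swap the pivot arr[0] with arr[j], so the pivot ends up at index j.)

Hoare-style two-pointer partition with pivot = 3:

Initial array: [3, 36, 30, 11, 25, 11, 26, 32, 14]

Pointers start at i = 1, j = 8.
i ends at 1, j ends at 0: the pointers have crossed (j < i), so scanning stops.

j = 0, so swapping arr[0] with arr[j] leaves the pivot at position 0: [3, 36, 30, 11, 25, 11, 26, 32, 14]
Pivot position: 0

After partitioning with pivot 3, the array becomes [3, 36, 30, 11, 25, 11, 26, 32, 14]. The pivot is placed at index 0. All elements to the left of the pivot are <= 3, and all elements to the right are > 3.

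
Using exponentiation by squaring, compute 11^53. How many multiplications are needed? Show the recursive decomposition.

Computing 11^53 by squaring (build up from 11^1; each line after the first costs one multiplication):

11^1 = 11
11^2 = (11^1)^2 = 11^2 = 121
11^3 = 11 * 11^2 = 11 * 121 = 1331
11^6 = (11^3)^2 = 1331^2 = 1771561
11^12 = (11^6)^2 = 1771561^2 = 3138428376721
11^13 = 11 * 11^12 = 11 * 3138428376721 = 34522712143931
11^26 = (11^13)^2 = 34522712143931^2 = 1191817653772720942460132761
11^52 = (11^26)^2 = 1191817653772720942460132761^2 = 1420429319844313329730664601483335671261683881745483121
11^53 = 11 * 11^52 = 11 * 1420429319844313329730664601483335671261683881745483121 = 15624722518287446627037310616316692383878522699200314331

Result: 15624722518287446627037310616316692383878522699200314331
Multiplications needed: 8 (8 lines after 11^1)

11^53 = 15624722518287446627037310616316692383878522699200314331. Using exponentiation by squaring, this requires 8 multiplications. The key idea: if the exponent is even, square the half-power; if odd, multiply by the base once.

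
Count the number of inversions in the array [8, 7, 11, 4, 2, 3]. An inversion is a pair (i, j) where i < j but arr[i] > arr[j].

Finding inversions in [8, 7, 11, 4, 2, 3]:

(0, 1): arr[0]=8 > arr[1]=7
(0, 3): arr[0]=8 > arr[3]=4
(0, 4): arr[0]=8 > arr[4]=2
(0, 5): arr[0]=8 > arr[5]=3
(1, 3): arr[1]=7 > arr[3]=4
(1, 4): arr[1]=7 > arr[4]=2
(1, 5): arr[1]=7 > arr[5]=3
(2, 3): arr[2]=11 > arr[3]=4
(2, 4): arr[2]=11 > arr[4]=2
(2, 5): arr[2]=11 > arr[5]=3
(3, 4): arr[3]=4 > arr[4]=2
(3, 5): arr[3]=4 > arr[5]=3

Total inversions: 12

The array has 12 inversion(s): (0,1), (0,3), (0,4), (0,5), (1,3), (1,4), (1,5), (2,3), (2,4), (2,5), (3,4), (3,5). Each pair (i,j) satisfies i < j and arr[i] > arr[j].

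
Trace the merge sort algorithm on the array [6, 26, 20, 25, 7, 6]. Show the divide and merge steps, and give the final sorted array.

Merge sort trace:

Split: [6, 26, 20, 25, 7, 6] -> [6, 26, 20] and [25, 7, 6]
  Split: [6, 26, 20] -> [6] and [26, 20]
    Split: [26, 20] -> [26] and [20]
    Merge: [26] + [20] -> [20, 26]
  Merge: [6] + [20, 26] -> [6, 20, 26]
  Split: [25, 7, 6] -> [25] and [7, 6]
    Split: [7, 6] -> [7] and [6]
    Merge: [7] + [6] -> [6, 7]
  Merge: [25] + [6, 7] -> [6, 7, 25]
Merge: [6, 20, 26] + [6, 7, 25] -> [6, 6, 7, 20, 25, 26]

Final sorted array: [6, 6, 7, 20, 25, 26]

The merge sort proceeds by recursively splitting the array and merging sorted halves.
After all merges, the sorted array is [6, 6, 7, 20, 25, 26].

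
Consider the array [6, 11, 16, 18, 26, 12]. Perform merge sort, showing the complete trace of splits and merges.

Merge sort trace:

Split: [6, 11, 16, 18, 26, 12] -> [6, 11, 16] and [18, 26, 12]
  Split: [6, 11, 16] -> [6] and [11, 16]
    Split: [11, 16] -> [11] and [16]
    Merge: [11] + [16] -> [11, 16]
  Merge: [6] + [11, 16] -> [6, 11, 16]
  Split: [18, 26, 12] -> [18] and [26, 12]
    Split: [26, 12] -> [26] and [12]
    Merge: [26] + [12] -> [12, 26]
  Merge: [18] + [12, 26] -> [12, 18, 26]
Merge: [6, 11, 16] + [12, 18, 26] -> [6, 11, 12, 16, 18, 26]

Final sorted array: [6, 11, 12, 16, 18, 26]

The merge sort proceeds by recursively splitting the array and merging sorted halves.
After all merges, the sorted array is [6, 11, 12, 16, 18, 26].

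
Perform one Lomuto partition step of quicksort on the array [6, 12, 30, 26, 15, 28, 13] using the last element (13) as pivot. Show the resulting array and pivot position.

Lomuto partition with pivot = 13:

Initial array: [6, 12, 30, 26, 15, 28, 13]

arr[0]=6 <= 13: swap with position 0, array becomes [6, 12, 30, 26, 15, 28, 13]
arr[1]=12 <= 13: swap with position 1, array becomes [6, 12, 30, 26, 15, 28, 13]
arr[2]=30 > 13: no swap
arr[3]=26 > 13: no swap
arr[4]=15 > 13: no swap
arr[5]=28 > 13: no swap

Place pivot at position 2: [6, 12, 13, 26, 15, 28, 30]
Pivot position: 2

After partitioning with pivot 13, the array becomes [6, 12, 13, 26, 15, 28, 30]. The pivot is placed at index 2. All elements to the left of the pivot are <= 13, and all elements to the right are > 13.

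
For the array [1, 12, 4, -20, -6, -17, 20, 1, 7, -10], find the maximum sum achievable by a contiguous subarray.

Using Kadane's algorithm on [1, 12, 4, -20, -6, -17, 20, 1, 7, -10]:

Scanning through the array:
Position 1 (value 12): max_ending_here = 13, max_so_far = 13
Position 2 (value 4): max_ending_here = 17, max_so_far = 17
Position 3 (value -20): max_ending_here = -3, max_so_far = 17
Position 4 (value -6): max_ending_here = -6, max_so_far = 17
Position 5 (value -17): max_ending_here = -17, max_so_far = 17
Position 6 (value 20): max_ending_here = 20, max_so_far = 20
Position 7 (value 1): max_ending_here = 21, max_so_far = 21
Position 8 (value 7): max_ending_here = 28, max_so_far = 28
Position 9 (value -10): max_ending_here = 18, max_so_far = 28

Maximum subarray: [20, 1, 7]
Maximum sum: 28

The maximum subarray is [20, 1, 7] with sum 28. This subarray runs from index 6 to index 8.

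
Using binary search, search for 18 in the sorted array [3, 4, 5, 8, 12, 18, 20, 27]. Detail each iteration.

Binary search for 18 in [3, 4, 5, 8, 12, 18, 20, 27]:

lo=0, hi=7, mid=3, arr[mid]=8 -> 8 < 18, search right half
lo=4, hi=7, mid=5, arr[mid]=18 -> Found target at index 5!

Binary search finds 18 at index 5 after 2 comparisons. The search repeatedly halves the search space by comparing with the middle element.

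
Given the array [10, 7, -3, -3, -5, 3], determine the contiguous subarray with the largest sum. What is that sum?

Using Kadane's algorithm on [10, 7, -3, -3, -5, 3]:

Scanning through the array:
Position 1 (value 7): max_ending_here = 17, max_so_far = 17
Position 2 (value -3): max_ending_here = 14, max_so_far = 17
Position 3 (value -3): max_ending_here = 11, max_so_far = 17
Position 4 (value -5): max_ending_here = 6, max_so_far = 17
Position 5 (value 3): max_ending_here = 9, max_so_far = 17

Maximum subarray: [10, 7]
Maximum sum: 17

The maximum subarray is [10, 7] with sum 17. This subarray runs from index 0 to index 1.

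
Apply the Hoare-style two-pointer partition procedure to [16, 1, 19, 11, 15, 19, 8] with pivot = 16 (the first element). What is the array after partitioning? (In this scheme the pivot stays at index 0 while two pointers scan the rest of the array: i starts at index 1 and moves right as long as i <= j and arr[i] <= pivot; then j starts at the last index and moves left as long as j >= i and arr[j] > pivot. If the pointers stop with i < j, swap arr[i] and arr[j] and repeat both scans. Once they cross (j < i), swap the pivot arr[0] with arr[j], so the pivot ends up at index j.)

Hoare-style two-pointer partition with pivot = 16:

Initial array: [16, 1, 19, 11, 15, 19, 8]

Pointers start at i = 1, j = 6.
i stops at index 2 (arr[2]=19 > 16), j stops at index 6 (arr[6]=8 <= 16): swap arr[2] and arr[6], array becomes [16, 1, 8, 11, 15, 19, 19]
i ends at 5, j ends at 4: the pointers have crossed (j < i), so scanning stops.

Swap pivot arr[0] with arr[4] to place pivot at position 4: [15, 1, 8, 11, 16, 19, 19]
Pivot position: 4

After partitioning with pivot 16, the array becomes [15, 1, 8, 11, 16, 19, 19]. The pivot is placed at index 4. All elements to the left of the pivot are <= 16, and all elements to the right are > 16.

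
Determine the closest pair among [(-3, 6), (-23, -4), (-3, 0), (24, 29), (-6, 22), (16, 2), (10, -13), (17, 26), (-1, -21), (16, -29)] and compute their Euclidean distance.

Computing all pairwise distances among 10 points:

d((-3, 6), (-23, -4)) = 22.3607
d((-3, 6), (-3, 0)) = 6.0 <-- minimum
d((-3, 6), (24, 29)) = 35.4683
d((-3, 6), (-6, 22)) = 16.2788
d((-3, 6), (16, 2)) = 19.4165
d((-3, 6), (10, -13)) = 23.0217
d((-3, 6), (17, 26)) = 28.2843
d((-3, 6), (-1, -21)) = 27.074
d((-3, 6), (16, -29)) = 39.8246
d((-23, -4), (-3, 0)) = 20.3961
d((-23, -4), (24, 29)) = 57.4282
d((-23, -4), (-6, 22)) = 31.0644
d((-23, -4), (16, 2)) = 39.4588
d((-23, -4), (10, -13)) = 34.2053
d((-23, -4), (17, 26)) = 50.0
d((-23, -4), (-1, -21)) = 27.8029
d((-23, -4), (16, -29)) = 46.3249
d((-3, 0), (24, 29)) = 39.6232
d((-3, 0), (-6, 22)) = 22.2036
d((-3, 0), (16, 2)) = 19.105
d((-3, 0), (10, -13)) = 18.3848
d((-3, 0), (17, 26)) = 32.8024
d((-3, 0), (-1, -21)) = 21.095
d((-3, 0), (16, -29)) = 34.6699
d((24, 29), (-6, 22)) = 30.8058
d((24, 29), (16, 2)) = 28.1603
d((24, 29), (10, -13)) = 44.2719
d((24, 29), (17, 26)) = 7.6158
d((24, 29), (-1, -21)) = 55.9017
d((24, 29), (16, -29)) = 58.5491
d((-6, 22), (16, 2)) = 29.7321
d((-6, 22), (10, -13)) = 38.4838
d((-6, 22), (17, 26)) = 23.3452
d((-6, 22), (-1, -21)) = 43.2897
d((-6, 22), (16, -29)) = 55.5428
d((16, 2), (10, -13)) = 16.1555
d((16, 2), (17, 26)) = 24.0208
d((16, 2), (-1, -21)) = 28.6007
d((16, 2), (16, -29)) = 31.0
d((10, -13), (17, 26)) = 39.6232
d((10, -13), (-1, -21)) = 13.6015
d((10, -13), (16, -29)) = 17.088
d((17, 26), (-1, -21)) = 50.3289
d((17, 26), (16, -29)) = 55.0091
d((-1, -21), (16, -29)) = 18.7883

Closest pair: (-3, 6) and (-3, 0) with distance 6.0

The closest pair is (-3, 6) and (-3, 0) with Euclidean distance 6.0. For 10 points, brute-force pairwise comparison is shown above. For large n, the divide-and-conquer algorithm (sort by x, recurse on halves, check the dividing strip) achieves O(n log n).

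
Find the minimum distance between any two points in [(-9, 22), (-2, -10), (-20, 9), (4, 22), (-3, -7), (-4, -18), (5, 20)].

Computing all pairwise distances among 7 points:

d((-9, 22), (-2, -10)) = 32.7567
d((-9, 22), (-20, 9)) = 17.0294
d((-9, 22), (4, 22)) = 13.0
d((-9, 22), (-3, -7)) = 29.6142
d((-9, 22), (-4, -18)) = 40.3113
d((-9, 22), (5, 20)) = 14.1421
d((-2, -10), (-20, 9)) = 26.1725
d((-2, -10), (4, 22)) = 32.5576
d((-2, -10), (-3, -7)) = 3.1623
d((-2, -10), (-4, -18)) = 8.2462
d((-2, -10), (5, 20)) = 30.8058
d((-20, 9), (4, 22)) = 27.2947
d((-20, 9), (-3, -7)) = 23.3452
d((-20, 9), (-4, -18)) = 31.3847
d((-20, 9), (5, 20)) = 27.313
d((4, 22), (-3, -7)) = 29.8329
d((4, 22), (-4, -18)) = 40.7922
d((4, 22), (5, 20)) = 2.2361 <-- minimum
d((-3, -7), (-4, -18)) = 11.0454
d((-3, -7), (5, 20)) = 28.1603
d((-4, -18), (5, 20)) = 39.0512

Closest pair: (4, 22) and (5, 20) with distance 2.2361

The closest pair is (4, 22) and (5, 20) with Euclidean distance 2.2361. For 7 points, brute-force pairwise comparison is shown above. For large n, the divide-and-conquer algorithm (sort by x, recurse on halves, check the dividing strip) achieves O(n log n).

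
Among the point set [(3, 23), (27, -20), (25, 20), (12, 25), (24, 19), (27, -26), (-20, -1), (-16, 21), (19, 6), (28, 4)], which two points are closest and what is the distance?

Computing all pairwise distances among 10 points:

d((3, 23), (27, -20)) = 49.2443
d((3, 23), (25, 20)) = 22.2036
d((3, 23), (12, 25)) = 9.2195
d((3, 23), (24, 19)) = 21.3776
d((3, 23), (27, -26)) = 54.5619
d((3, 23), (-20, -1)) = 33.2415
d((3, 23), (-16, 21)) = 19.105
d((3, 23), (19, 6)) = 23.3452
d((3, 23), (28, 4)) = 31.4006
d((27, -20), (25, 20)) = 40.05
d((27, -20), (12, 25)) = 47.4342
d((27, -20), (24, 19)) = 39.1152
d((27, -20), (27, -26)) = 6.0
d((27, -20), (-20, -1)) = 50.6952
d((27, -20), (-16, 21)) = 59.4138
d((27, -20), (19, 6)) = 27.2029
d((27, -20), (28, 4)) = 24.0208
d((25, 20), (12, 25)) = 13.9284
d((25, 20), (24, 19)) = 1.4142 <-- minimum
d((25, 20), (27, -26)) = 46.0435
d((25, 20), (-20, -1)) = 49.6588
d((25, 20), (-16, 21)) = 41.0122
d((25, 20), (19, 6)) = 15.2315
d((25, 20), (28, 4)) = 16.2788
d((12, 25), (24, 19)) = 13.4164
d((12, 25), (27, -26)) = 53.1601
d((12, 25), (-20, -1)) = 41.2311
d((12, 25), (-16, 21)) = 28.2843
d((12, 25), (19, 6)) = 20.2485
d((12, 25), (28, 4)) = 26.4008
d((24, 19), (27, -26)) = 45.0999
d((24, 19), (-20, -1)) = 48.3322
d((24, 19), (-16, 21)) = 40.05
d((24, 19), (19, 6)) = 13.9284
d((24, 19), (28, 4)) = 15.5242
d((27, -26), (-20, -1)) = 53.2353
d((27, -26), (-16, 21)) = 63.7024
d((27, -26), (19, 6)) = 32.9848
d((27, -26), (28, 4)) = 30.0167
d((-20, -1), (-16, 21)) = 22.3607
d((-20, -1), (19, 6)) = 39.6232
d((-20, -1), (28, 4)) = 48.2597
d((-16, 21), (19, 6)) = 38.0789
d((-16, 21), (28, 4)) = 47.1699
d((19, 6), (28, 4)) = 9.2195

Closest pair: (25, 20) and (24, 19) with distance 1.4142

The closest pair is (25, 20) and (24, 19) with Euclidean distance 1.4142. For 10 points, brute-force pairwise comparison is shown above. For large n, the divide-and-conquer algorithm (sort by x, recurse on halves, check the dividing strip) achieves O(n log n).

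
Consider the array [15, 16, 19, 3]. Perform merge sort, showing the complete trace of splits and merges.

Merge sort trace:

Split: [15, 16, 19, 3] -> [15, 16] and [19, 3]
  Split: [15, 16] -> [15] and [16]
  Merge: [15] + [16] -> [15, 16]
  Split: [19, 3] -> [19] and [3]
  Merge: [19] + [3] -> [3, 19]
Merge: [15, 16] + [3, 19] -> [3, 15, 16, 19]

Final sorted array: [3, 15, 16, 19]

The merge sort proceeds by recursively splitting the array and merging sorted halves.
After all merges, the sorted array is [3, 15, 16, 19].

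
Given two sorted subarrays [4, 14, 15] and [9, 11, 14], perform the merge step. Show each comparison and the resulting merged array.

Merging process:

Compare 4 vs 9: take 4 from left. Merged: [4]
Compare 14 vs 9: take 9 from right. Merged: [4, 9]
Compare 14 vs 11: take 11 from right. Merged: [4, 9, 11]
Compare 14 vs 14: take 14 from left. Merged: [4, 9, 11, 14]
Compare 15 vs 14: take 14 from right. Merged: [4, 9, 11, 14, 14]
Append remaining from left: [15]. Merged: [4, 9, 11, 14, 14, 15]

Final merged array: [4, 9, 11, 14, 14, 15]
Total comparisons: 5

The merged array is [4, 9, 11, 14, 14, 15], requiring 5 comparisons. The merge step runs in O(n) time where n is the total number of elements.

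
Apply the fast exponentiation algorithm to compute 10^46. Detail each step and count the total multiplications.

Computing 10^46 by squaring (build up from 10^1; each line after the first costs one multiplication):

10^1 = 10
10^2 = (10^1)^2 = 10^2 = 100
10^4 = (10^2)^2 = 100^2 = 10000
10^5 = 10 * 10^4 = 10 * 10000 = 100000
10^10 = (10^5)^2 = 100000^2 = 10000000000
10^11 = 10 * 10^10 = 10 * 10000000000 = 100000000000
10^22 = (10^11)^2 = 100000000000^2 = 10000000000000000000000
10^23 = 10 * 10^22 = 10 * 10000000000000000000000 = 100000000000000000000000
10^46 = (10^23)^2 = 100000000000000000000000^2 = 10000000000000000000000000000000000000000000000

Result: 10000000000000000000000000000000000000000000000
Multiplications needed: 8 (8 lines after 10^1)

10^46 = 10000000000000000000000000000000000000000000000. Using exponentiation by squaring, this requires 8 multiplications. The key idea: if the exponent is even, square the half-power; if odd, multiply by the base once.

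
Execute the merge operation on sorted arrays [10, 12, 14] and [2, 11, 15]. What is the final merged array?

Merging process:

Compare 10 vs 2: take 2 from right. Merged: [2]
Compare 10 vs 11: take 10 from left. Merged: [2, 10]
Compare 12 vs 11: take 11 from right. Merged: [2, 10, 11]
Compare 12 vs 15: take 12 from left. Merged: [2, 10, 11, 12]
Compare 14 vs 15: take 14 from left. Merged: [2, 10, 11, 12, 14]
Append remaining from right: [15]. Merged: [2, 10, 11, 12, 14, 15]

Final merged array: [2, 10, 11, 12, 14, 15]
Total comparisons: 5

The merged array is [2, 10, 11, 12, 14, 15], requiring 5 comparisons. The merge step runs in O(n) time where n is the total number of elements.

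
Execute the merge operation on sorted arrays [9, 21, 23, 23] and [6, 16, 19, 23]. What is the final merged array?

Merging process:

Compare 9 vs 6: take 6 from right. Merged: [6]
Compare 9 vs 16: take 9 from left. Merged: [6, 9]
Compare 21 vs 16: take 16 from right. Merged: [6, 9, 16]
Compare 21 vs 19: take 19 from right. Merged: [6, 9, 16, 19]
Compare 21 vs 23: take 21 from left. Merged: [6, 9, 16, 19, 21]
Compare 23 vs 23: take 23 from left. Merged: [6, 9, 16, 19, 21, 23]
Compare 23 vs 23: take 23 from left. Merged: [6, 9, 16, 19, 21, 23, 23]
Append remaining from right: [23]. Merged: [6, 9, 16, 19, 21, 23, 23, 23]

Final merged array: [6, 9, 16, 19, 21, 23, 23, 23]
Total comparisons: 7

The merged array is [6, 9, 16, 19, 21, 23, 23, 23], requiring 7 comparisons. The merge step runs in O(n) time where n is the total number of elements.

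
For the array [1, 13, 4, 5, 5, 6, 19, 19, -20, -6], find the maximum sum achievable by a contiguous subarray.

Using Kadane's algorithm on [1, 13, 4, 5, 5, 6, 19, 19, -20, -6]:

Scanning through the array:
Position 1 (value 13): max_ending_here = 14, max_so_far = 14
Position 2 (value 4): max_ending_here = 18, max_so_far = 18
Position 3 (value 5): max_ending_here = 23, max_so_far = 23
Position 4 (value 5): max_ending_here = 28, max_so_far = 28
Position 5 (value 6): max_ending_here = 34, max_so_far = 34
Position 6 (value 19): max_ending_here = 53, max_so_far = 53
Position 7 (value 19): max_ending_here = 72, max_so_far = 72
Position 8 (value -20): max_ending_here = 52, max_so_far = 72
Position 9 (value -6): max_ending_here = 46, max_so_far = 72

Maximum subarray: [1, 13, 4, 5, 5, 6, 19, 19]
Maximum sum: 72

The maximum subarray is [1, 13, 4, 5, 5, 6, 19, 19] with sum 72. This subarray runs from index 0 to index 7.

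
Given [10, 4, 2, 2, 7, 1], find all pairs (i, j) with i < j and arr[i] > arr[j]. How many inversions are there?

Finding inversions in [10, 4, 2, 2, 7, 1]:

(0, 1): arr[0]=10 > arr[1]=4
(0, 2): arr[0]=10 > arr[2]=2
(0, 3): arr[0]=10 > arr[3]=2
(0, 4): arr[0]=10 > arr[4]=7
(0, 5): arr[0]=10 > arr[5]=1
(1, 2): arr[1]=4 > arr[2]=2
(1, 3): arr[1]=4 > arr[3]=2
(1, 5): arr[1]=4 > arr[5]=1
(2, 5): arr[2]=2 > arr[5]=1
(3, 5): arr[3]=2 > arr[5]=1
(4, 5): arr[4]=7 > arr[5]=1

Total inversions: 11

The array has 11 inversion(s): (0,1), (0,2), (0,3), (0,4), (0,5), (1,2), (1,3), (1,5), (2,5), (3,5), (4,5). Each pair (i,j) satisfies i < j and arr[i] > arr[j].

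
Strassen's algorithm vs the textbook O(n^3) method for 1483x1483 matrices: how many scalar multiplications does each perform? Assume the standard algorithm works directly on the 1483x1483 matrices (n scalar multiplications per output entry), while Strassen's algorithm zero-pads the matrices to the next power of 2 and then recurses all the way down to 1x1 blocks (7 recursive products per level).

Matrix multiplication for 1483x1483 matrices:

Strassen's algorithm requires power-of-2 dimensions. Pad 1483x1483 to 2048x2048 (next power of 2).

Standard algorithm: 1483^3 = 3261545587 multiplications
Strassen's algorithm: 7^(log2(2048)) = 7^11 = 1977326743 multiplications
Savings: 3261545587 - 1977326743 = 1284218844 multiplications

Standard: 3261545587 multiplications (1483^3). Strassen: 1977326743 multiplications (7^11, after padding to 2048x2048). Strassen reduces 8 recursive multiplications to 7 at each level.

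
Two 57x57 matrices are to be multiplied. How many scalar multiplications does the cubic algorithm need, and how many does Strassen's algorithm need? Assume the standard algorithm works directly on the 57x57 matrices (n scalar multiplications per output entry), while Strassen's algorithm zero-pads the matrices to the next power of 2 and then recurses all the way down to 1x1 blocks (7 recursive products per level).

Matrix multiplication for 57x57 matrices:

Strassen's algorithm requires power-of-2 dimensions. Pad 57x57 to 64x64 (next power of 2).

Standard algorithm: 57^3 = 185193 multiplications
Strassen's algorithm: 7^(log2(64)) = 7^6 = 117649 multiplications
Savings: 185193 - 117649 = 67544 multiplications

Standard: 185193 multiplications (57^3). Strassen: 117649 multiplications (7^6, after padding to 64x64). Strassen reduces 8 recursive multiplications to 7 at each level.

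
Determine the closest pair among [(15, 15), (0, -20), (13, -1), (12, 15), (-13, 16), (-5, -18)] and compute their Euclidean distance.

Computing all pairwise distances among 6 points:

d((15, 15), (0, -20)) = 38.0789
d((15, 15), (13, -1)) = 16.1245
d((15, 15), (12, 15)) = 3.0 <-- minimum
d((15, 15), (-13, 16)) = 28.0179
d((15, 15), (-5, -18)) = 38.5876
d((0, -20), (13, -1)) = 23.0217
d((0, -20), (12, 15)) = 37.0
d((0, -20), (-13, 16)) = 38.2753
d((0, -20), (-5, -18)) = 5.3852
d((13, -1), (12, 15)) = 16.0312
d((13, -1), (-13, 16)) = 31.0644
d((13, -1), (-5, -18)) = 24.7588
d((12, 15), (-13, 16)) = 25.02
d((12, 15), (-5, -18)) = 37.1214
d((-13, 16), (-5, -18)) = 34.9285

Closest pair: (15, 15) and (12, 15) with distance 3.0

The closest pair is (15, 15) and (12, 15) with Euclidean distance 3.0. For 6 points, brute-force pairwise comparison is shown above. For large n, the divide-and-conquer algorithm (sort by x, recurse on halves, check the dividing strip) achieves O(n log n).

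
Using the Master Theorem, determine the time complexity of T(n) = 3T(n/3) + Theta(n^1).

Master Theorem for T(n) = 3T(n/3) + O(n^1):

a = 3, b = 3, c = 1
log_b(a) = log_3(3) = 1.0000

Case 2: c = 1 = log_3(3) = 1.0000
T(n) = O(n^1 log n) = O(n log n)

For T(n) = 3T(n/3) + O(n^1): log_3(3) = 1.0000. This is Case 2 of the Master Theorem (c = log_b(a), equal work at all levels), giving O(n log n).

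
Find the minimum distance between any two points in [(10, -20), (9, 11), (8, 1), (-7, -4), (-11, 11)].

Computing all pairwise distances among 5 points:

d((10, -20), (9, 11)) = 31.0161
d((10, -20), (8, 1)) = 21.095
d((10, -20), (-7, -4)) = 23.3452
d((10, -20), (-11, 11)) = 37.4433
d((9, 11), (8, 1)) = 10.0499 <-- minimum
d((9, 11), (-7, -4)) = 21.9317
d((9, 11), (-11, 11)) = 20.0
d((8, 1), (-7, -4)) = 15.8114
d((8, 1), (-11, 11)) = 21.4709
d((-7, -4), (-11, 11)) = 15.5242

Closest pair: (9, 11) and (8, 1) with distance 10.0499

The closest pair is (9, 11) and (8, 1) with Euclidean distance 10.0499. For 5 points, brute-force pairwise comparison is shown above. For large n, the divide-and-conquer algorithm (sort by x, recurse on halves, check the dividing strip) achieves O(n log n).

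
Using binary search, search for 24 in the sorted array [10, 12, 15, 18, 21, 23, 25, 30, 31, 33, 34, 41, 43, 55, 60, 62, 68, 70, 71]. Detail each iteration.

Binary search for 24 in [10, 12, 15, 18, 21, 23, 25, 30, 31, 33, 34, 41, 43, 55, 60, 62, 68, 70, 71]:

lo=0, hi=18, mid=9, arr[mid]=33 -> 33 > 24, search left half
lo=0, hi=8, mid=4, arr[mid]=21 -> 21 < 24, search right half
lo=5, hi=8, mid=6, arr[mid]=25 -> 25 > 24, search left half
lo=5, hi=5, mid=5, arr[mid]=23 -> 23 < 24, search right half
lo=6 > hi=5, target 24 not found

Binary search determines that 24 is not in the array after 4 comparisons. The search space was exhausted without finding the target.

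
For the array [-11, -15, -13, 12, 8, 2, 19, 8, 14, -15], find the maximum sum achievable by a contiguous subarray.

Using Kadane's algorithm on [-11, -15, -13, 12, 8, 2, 19, 8, 14, -15]:

Scanning through the array:
Position 1 (value -15): max_ending_here = -15, max_so_far = -11
Position 2 (value -13): max_ending_here = -13, max_so_far = -11
Position 3 (value 12): max_ending_here = 12, max_so_far = 12
Position 4 (value 8): max_ending_here = 20, max_so_far = 20
Position 5 (value 2): max_ending_here = 22, max_so_far = 22
Position 6 (value 19): max_ending_here = 41, max_so_far = 41
Position 7 (value 8): max_ending_here = 49, max_so_far = 49
Position 8 (value 14): max_ending_here = 63, max_so_far = 63
Position 9 (value -15): max_ending_here = 48, max_so_far = 63

Maximum subarray: [12, 8, 2, 19, 8, 14]
Maximum sum: 63

The maximum subarray is [12, 8, 2, 19, 8, 14] with sum 63. This subarray runs from index 3 to index 8.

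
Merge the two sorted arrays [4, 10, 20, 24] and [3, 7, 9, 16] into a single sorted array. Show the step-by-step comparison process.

Merging process:

Compare 4 vs 3: take 3 from right. Merged: [3]
Compare 4 vs 7: take 4 from left. Merged: [3, 4]
Compare 10 vs 7: take 7 from right. Merged: [3, 4, 7]
Compare 10 vs 9: take 9 from right. Merged: [3, 4, 7, 9]
Compare 10 vs 16: take 10 from left. Merged: [3, 4, 7, 9, 10]
Compare 20 vs 16: take 16 from right. Merged: [3, 4, 7, 9, 10, 16]
Append remaining from left: [20, 24]. Merged: [3, 4, 7, 9, 10, 16, 20, 24]

Final merged array: [3, 4, 7, 9, 10, 16, 20, 24]
Total comparisons: 6

The merged array is [3, 4, 7, 9, 10, 16, 20, 24], requiring 6 comparisons. The merge step runs in O(n) time where n is the total number of elements.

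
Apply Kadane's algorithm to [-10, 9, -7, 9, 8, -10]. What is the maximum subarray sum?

Using Kadane's algorithm on [-10, 9, -7, 9, 8, -10]:

Scanning through the array:
Position 1 (value 9): max_ending_here = 9, max_so_far = 9
Position 2 (value -7): max_ending_here = 2, max_so_far = 9
Position 3 (value 9): max_ending_here = 11, max_so_far = 11
Position 4 (value 8): max_ending_here = 19, max_so_far = 19
Position 5 (value -10): max_ending_here = 9, max_so_far = 19

Maximum subarray: [9, -7, 9, 8]
Maximum sum: 19

The maximum subarray is [9, -7, 9, 8] with sum 19. This subarray runs from index 1 to index 4.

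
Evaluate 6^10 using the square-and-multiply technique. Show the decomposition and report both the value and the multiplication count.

Computing 6^10 by squaring (build up from 6^1; each line after the first costs one multiplication):

6^1 = 6
6^2 = (6^1)^2 = 6^2 = 36
6^4 = (6^2)^2 = 36^2 = 1296
6^5 = 6 * 6^4 = 6 * 1296 = 7776
6^10 = (6^5)^2 = 7776^2 = 60466176

Result: 60466176
Multiplications needed: 4 (4 lines after 6^1)

6^10 = 60466176. Using exponentiation by squaring, this requires 4 multiplications. The key idea: if the exponent is even, square the half-power; if odd, multiply by the base once.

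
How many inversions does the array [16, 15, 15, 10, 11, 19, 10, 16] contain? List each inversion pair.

Finding inversions in [16, 15, 15, 10, 11, 19, 10, 16]:

(0, 1): arr[0]=16 > arr[1]=15
(0, 2): arr[0]=16 > arr[2]=15
(0, 3): arr[0]=16 > arr[3]=10
(0, 4): arr[0]=16 > arr[4]=11
(0, 6): arr[0]=16 > arr[6]=10
(1, 3): arr[1]=15 > arr[3]=10
(1, 4): arr[1]=15 > arr[4]=11
(1, 6): arr[1]=15 > arr[6]=10
(2, 3): arr[2]=15 > arr[3]=10
(2, 4): arr[2]=15 > arr[4]=11
(2, 6): arr[2]=15 > arr[6]=10
(4, 6): arr[4]=11 > arr[6]=10
(5, 6): arr[5]=19 > arr[6]=10
(5, 7): arr[5]=19 > arr[7]=16

Total inversions: 14

The array has 14 inversion(s): (0,1), (0,2), (0,3), (0,4), (0,6), (1,3), (1,4), (1,6), (2,3), (2,4), (2,6), (4,6), (5,6), (5,7). Each pair (i,j) satisfies i < j and arr[i] > arr[j].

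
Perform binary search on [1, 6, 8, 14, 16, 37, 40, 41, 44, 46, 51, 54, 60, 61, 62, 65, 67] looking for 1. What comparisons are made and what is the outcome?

Binary search for 1 in [1, 6, 8, 14, 16, 37, 40, 41, 44, 46, 51, 54, 60, 61, 62, 65, 67]:

lo=0, hi=16, mid=8, arr[mid]=44 -> 44 > 1, search left half
lo=0, hi=7, mid=3, arr[mid]=14 -> 14 > 1, search left half
lo=0, hi=2, mid=1, arr[mid]=6 -> 6 > 1, search left half
lo=0, hi=0, mid=0, arr[mid]=1 -> Found target at index 0!

Binary search finds 1 at index 0 after 4 comparisons. The search repeatedly halves the search space by comparing with the middle element.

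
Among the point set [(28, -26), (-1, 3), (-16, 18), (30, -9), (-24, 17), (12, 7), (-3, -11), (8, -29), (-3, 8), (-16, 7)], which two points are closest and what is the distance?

Computing all pairwise distances among 10 points:

d((28, -26), (-1, 3)) = 41.0122
d((28, -26), (-16, 18)) = 62.2254
d((28, -26), (30, -9)) = 17.1172
d((28, -26), (-24, 17)) = 67.4759
d((28, -26), (12, 7)) = 36.6742
d((28, -26), (-3, -11)) = 34.4384
d((28, -26), (8, -29)) = 20.2237
d((28, -26), (-3, 8)) = 46.0109
d((28, -26), (-16, 7)) = 55.0
d((-1, 3), (-16, 18)) = 21.2132
d((-1, 3), (30, -9)) = 33.2415
d((-1, 3), (-24, 17)) = 26.9258
d((-1, 3), (12, 7)) = 13.6015
d((-1, 3), (-3, -11)) = 14.1421
d((-1, 3), (8, -29)) = 33.2415
d((-1, 3), (-3, 8)) = 5.3852 <-- minimum
d((-1, 3), (-16, 7)) = 15.5242
d((-16, 18), (30, -9)) = 53.3385
d((-16, 18), (-24, 17)) = 8.0623
d((-16, 18), (12, 7)) = 30.0832
d((-16, 18), (-3, -11)) = 31.7805
d((-16, 18), (8, -29)) = 52.7731
d((-16, 18), (-3, 8)) = 16.4012
d((-16, 18), (-16, 7)) = 11.0
d((30, -9), (-24, 17)) = 59.9333
d((30, -9), (12, 7)) = 24.0832
d((30, -9), (-3, -11)) = 33.0606
d((30, -9), (8, -29)) = 29.7321
d((30, -9), (-3, 8)) = 37.1214
d((30, -9), (-16, 7)) = 48.7032
d((-24, 17), (12, 7)) = 37.3631
d((-24, 17), (-3, -11)) = 35.0
d((-24, 17), (8, -29)) = 56.0357
d((-24, 17), (-3, 8)) = 22.8473
d((-24, 17), (-16, 7)) = 12.8062
d((12, 7), (-3, -11)) = 23.4307
d((12, 7), (8, -29)) = 36.2215
d((12, 7), (-3, 8)) = 15.0333
d((12, 7), (-16, 7)) = 28.0
d((-3, -11), (8, -29)) = 21.095
d((-3, -11), (-3, 8)) = 19.0
d((-3, -11), (-16, 7)) = 22.2036
d((8, -29), (-3, 8)) = 38.6005
d((8, -29), (-16, 7)) = 43.2666
d((-3, 8), (-16, 7)) = 13.0384

Closest pair: (-1, 3) and (-3, 8) with distance 5.3852

The closest pair is (-1, 3) and (-3, 8) with Euclidean distance 5.3852. For 10 points, brute-force pairwise comparison is shown above. For large n, the divide-and-conquer algorithm (sort by x, recurse on halves, check the dividing strip) achieves O(n log n).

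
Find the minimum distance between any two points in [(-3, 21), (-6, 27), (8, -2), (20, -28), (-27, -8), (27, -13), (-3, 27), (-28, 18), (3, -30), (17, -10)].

Computing all pairwise distances among 10 points:

d((-3, 21), (-6, 27)) = 6.7082
d((-3, 21), (8, -2)) = 25.4951
d((-3, 21), (20, -28)) = 54.1295
d((-3, 21), (-27, -8)) = 37.6431
d((-3, 21), (27, -13)) = 45.3431
d((-3, 21), (-3, 27)) = 6.0
d((-3, 21), (-28, 18)) = 25.1794
d((-3, 21), (3, -30)) = 51.3517
d((-3, 21), (17, -10)) = 36.8917
d((-6, 27), (8, -2)) = 32.2025
d((-6, 27), (20, -28)) = 60.8358
d((-6, 27), (-27, -8)) = 40.8167
d((-6, 27), (27, -13)) = 51.8556
d((-6, 27), (-3, 27)) = 3.0 <-- minimum
d((-6, 27), (-28, 18)) = 23.7697
d((-6, 27), (3, -30)) = 57.7062
d((-6, 27), (17, -10)) = 43.566
d((8, -2), (20, -28)) = 28.6356
d((8, -2), (-27, -8)) = 35.5106
d((8, -2), (27, -13)) = 21.9545
d((8, -2), (-3, 27)) = 31.0161
d((8, -2), (-28, 18)) = 41.1825
d((8, -2), (3, -30)) = 28.4429
d((8, -2), (17, -10)) = 12.0416
d((20, -28), (-27, -8)) = 51.0784
d((20, -28), (27, -13)) = 16.5529
d((20, -28), (-3, 27)) = 59.6154
d((20, -28), (-28, 18)) = 66.4831
d((20, -28), (3, -30)) = 17.1172
d((20, -28), (17, -10)) = 18.2483
d((-27, -8), (27, -13)) = 54.231
d((-27, -8), (-3, 27)) = 42.4382
d((-27, -8), (-28, 18)) = 26.0192
d((-27, -8), (3, -30)) = 37.2022
d((-27, -8), (17, -10)) = 44.0454
d((27, -13), (-3, 27)) = 50.0
d((27, -13), (-28, 18)) = 63.1348
d((27, -13), (3, -30)) = 29.4109
d((27, -13), (17, -10)) = 10.4403
d((-3, 27), (-28, 18)) = 26.5707
d((-3, 27), (3, -30)) = 57.3149
d((-3, 27), (17, -10)) = 42.0595
d((-28, 18), (3, -30)) = 57.1402
d((-28, 18), (17, -10)) = 53.0
d((3, -30), (17, -10)) = 24.4131

Closest pair: (-6, 27) and (-3, 27) with distance 3.0

The closest pair is (-6, 27) and (-3, 27) with Euclidean distance 3.0. For 10 points, brute-force pairwise comparison is shown above. For large n, the divide-and-conquer algorithm (sort by x, recurse on halves, check the dividing strip) achieves O(n log n).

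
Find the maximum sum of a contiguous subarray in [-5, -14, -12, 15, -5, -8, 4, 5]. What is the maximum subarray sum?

Using Kadane's algorithm on [-5, -14, -12, 15, -5, -8, 4, 5]:

Scanning through the array:
Position 1 (value -14): max_ending_here = -14, max_so_far = -5
Position 2 (value -12): max_ending_here = -12, max_so_far = -5
Position 3 (value 15): max_ending_here = 15, max_so_far = 15
Position 4 (value -5): max_ending_here = 10, max_so_far = 15
Position 5 (value -8): max_ending_here = 2, max_so_far = 15
Position 6 (value 4): max_ending_here = 6, max_so_far = 15
Position 7 (value 5): max_ending_here = 11, max_so_far = 15

Maximum subarray: [15]
Maximum sum: 15

The maximum subarray is [15] with sum 15. This subarray runs from index 3 to index 3.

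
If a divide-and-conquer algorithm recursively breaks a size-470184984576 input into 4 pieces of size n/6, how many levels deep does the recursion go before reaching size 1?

For divide and conquer with division factor 6:

Problem sizes at each level:
Level 0: 470184984576
Level 1: 78364164096
Level 2: 13060694016
Level 3: 2176782336
Level 4: 362797056
Level 5: 60466176
Level 6: 10077696
Level 7: 1679616
Level 8: 279936
Level 9: 46656
Level 10: 7776
Level 11: 1296
Level 12: 216
Level 13: 36
Level 14: 6
Level 15: 1

The root is level 0 and the size-1 base case is level 15 (the tree spans levels 0 through 15, i.e. 16 levels counting the root), so the depth is the number of divisions: log_6(470184984576) = 15

The recursion tree depth is log_6(470184984576) = 15. At each level, the problem size is divided by 6, so it takes 15 divisions to reduce to a base case of size 1. The algorithm makes 4 recursive calls at each level.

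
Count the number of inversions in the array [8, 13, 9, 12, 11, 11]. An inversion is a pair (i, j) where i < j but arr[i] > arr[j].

Finding inversions in [8, 13, 9, 12, 11, 11]:

(1, 2): arr[1]=13 > arr[2]=9
(1, 3): arr[1]=13 > arr[3]=12
(1, 4): arr[1]=13 > arr[4]=11
(1, 5): arr[1]=13 > arr[5]=11
(3, 4): arr[3]=12 > arr[4]=11
(3, 5): arr[3]=12 > arr[5]=11

Total inversions: 6

The array has 6 inversion(s): (1,2), (1,3), (1,4), (1,5), (3,4), (3,5). Each pair (i,j) satisfies i < j and arr[i] > arr[j].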